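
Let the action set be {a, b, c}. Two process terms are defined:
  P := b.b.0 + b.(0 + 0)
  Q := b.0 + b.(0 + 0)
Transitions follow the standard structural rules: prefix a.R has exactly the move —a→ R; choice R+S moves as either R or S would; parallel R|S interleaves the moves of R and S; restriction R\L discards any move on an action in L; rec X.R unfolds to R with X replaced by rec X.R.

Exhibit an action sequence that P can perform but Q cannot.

Reachable graph of P (4 states):
  u0 = b.b.0 + b.(0 + 0) → --b--▸ u1, --b--▸ u2
  u1 = 0 + 0 → ·
  u2 = b.0 → --b--▸ u3
  u3 = 0 → ·
Reachable graph of Q (3 states):
  v0 = b.0 + b.(0 + 0) → --b--▸ v1, --b--▸ v2
  v1 = 0 → ·
  v2 = 0 + 0 → ·
Run σ = ⟨bb⟩ on P: start {u0}
  [1] b ⇒ {u1, u2}
  [2] b ⇒ {u3}
  — P admits the full trace.
Run σ = ⟨bb⟩ on Q: start {v0}
  [1] b ⇒ {v1, v2}
  [2] b ⇒ ∅  — Q cannot continue

bb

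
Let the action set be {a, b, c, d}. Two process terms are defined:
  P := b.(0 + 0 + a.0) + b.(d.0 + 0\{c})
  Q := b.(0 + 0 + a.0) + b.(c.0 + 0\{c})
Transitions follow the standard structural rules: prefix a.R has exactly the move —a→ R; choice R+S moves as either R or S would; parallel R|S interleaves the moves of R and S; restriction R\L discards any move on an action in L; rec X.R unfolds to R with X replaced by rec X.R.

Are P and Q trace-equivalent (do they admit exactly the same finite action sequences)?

trace-distinct — witness ⟨bd⟩

LTS(P): 4 reachable states
  u0 = b.(0 + 0 + a.0) + b.(d.0 + 0\{c}) :: -b-> u1, -b-> u2
  u1 = 0 + 0 + a.0 :: -a-> u3
  u2 = d.0 + 0\{c} :: -d-> u3
  u3 = 0 :: ∅
LTS(Q): 4 reachable states
  v0 = b.(0 + 0 + a.0) + b.(c.0 + 0\{c}) :: -b-> v1, -b-> v2
  v1 = 0 + 0 + a.0 :: -a-> v3
  v2 = c.0 + 0\{c} :: -c-> v3
  v3 = 0 :: ∅
Trace ⟨bd⟩ through P, begin at {u0}:
  step 1 (b): {u1, u2}
  step 2 (d): {u3}
  ✓ P
Trace ⟨bd⟩ through Q, begin at {v0}:
  step 1 (b): {v1, v2}
  step 2 (d): ∅  — Q cannot continue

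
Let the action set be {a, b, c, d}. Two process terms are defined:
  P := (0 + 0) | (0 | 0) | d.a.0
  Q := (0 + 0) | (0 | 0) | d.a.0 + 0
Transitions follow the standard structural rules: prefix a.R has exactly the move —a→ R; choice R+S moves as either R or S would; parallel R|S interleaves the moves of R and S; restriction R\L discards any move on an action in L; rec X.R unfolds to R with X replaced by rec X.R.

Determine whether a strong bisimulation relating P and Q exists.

P's transition system — 3 states:
  u0 = (0 + 0) | (0 | 0) | d.a.0 → --d--▸ u1
  u1 = (0 + 0) | (0 | 0) | a.0 → --a--▸ u2
  u2 = (0 + 0) | (0 | 0) | 0 → (no moves)
Q's transition system — 3 states:
  v0 = (0 + 0) | (0 | 0) | d.a.0 + 0 → --d--▸ v1
  v1 = (0 + 0) | (0 | 0) | a.0 → --a--▸ v2
  v2 = (0 + 0) | (0 | 0) | 0 → (no moves)
Partition-refinement fixed point:
  B0 = {u0, v0}
  B1 = {u1, v1}
  B2 = {u2, v2}
u0 ∈ B0, v0 ∈ B0 → same block

P ~ Q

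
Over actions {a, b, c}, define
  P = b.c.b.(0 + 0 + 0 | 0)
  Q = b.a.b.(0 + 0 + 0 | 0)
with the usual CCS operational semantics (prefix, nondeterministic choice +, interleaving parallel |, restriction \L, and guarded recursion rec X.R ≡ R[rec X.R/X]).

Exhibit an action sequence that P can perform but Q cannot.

bc

LTS(P): 4 reachable states
  s0 = b.c.b.(0 + 0 + 0 | 0) :: =b=> s1
  s1 = c.b.(0 + 0 + 0 | 0) :: =c=> s2
  s2 = b.(0 + 0 + 0 | 0) :: =b=> s3
  s3 = 0 + 0 + 0 | 0 :: (no moves)
LTS(Q): 4 reachable states
  t0 = b.a.b.(0 + 0 + 0 | 0) :: =b=> t1
  t1 = a.b.(0 + 0 + 0 | 0) :: =a=> t2
  t2 = b.(0 + 0 + 0 | 0) :: =b=> t3
  t3 = 0 + 0 + 0 | 0 :: (no moves)
Executing bc from P (initial set {s0}):
  step 1 (b): {s1}
  step 2 (c): {s2}
  ✓ P
Executing bc from Q (initial set {t0}):
  step 1 (b): {t1}
  step 2 (c): ∅ (Q stuck)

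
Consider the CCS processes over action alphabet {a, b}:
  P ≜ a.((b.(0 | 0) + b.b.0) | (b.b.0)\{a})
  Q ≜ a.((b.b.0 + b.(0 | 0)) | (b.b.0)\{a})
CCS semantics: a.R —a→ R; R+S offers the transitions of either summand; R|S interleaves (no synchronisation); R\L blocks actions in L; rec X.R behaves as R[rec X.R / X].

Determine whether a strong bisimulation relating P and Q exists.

P's transition system — 13 states:
  m0 = a.((b.(0 | 0) + b.b.0) | (b.b.0)\{a}) has moves =a=> m1
  m1 = (b.(0 | 0) + b.b.0) | (b.b.0)\{a} has moves =b=> m2, =b=> m3, =b=> m4
  m2 = (b.(0 | 0) + b.b.0) | (b.0)\{a} has moves =b=> m5, =b=> m6, =b=> m7
  m3 = 0 | 0 | (b.b.0)\{a} has moves =b=> m6
  m4 = b.0 | (b.b.0)\{a} has moves =b=> m7, =b=> m8
  m5 = (b.(0 | 0) + b.b.0) | 0\{a} has moves =b=> m10, =b=> m9
  m6 = 0 | 0 | (b.0)\{a} has moves =b=> m9
  m7 = b.0 | (b.0)\{a} has moves =b=> m10, =b=> m11
  m8 = 0 | (b.b.0)\{a} has moves =b=> m11
  m9 = 0 | 0 | 0\{a} has moves deadlocked
  m10 = b.0 | 0\{a} has moves =b=> m12
  m11 = 0 | (b.0)\{a} has moves =b=> m12
  m12 = 0 | 0\{a} has moves deadlocked
Q's transition system — 13 states:
  n0 = a.((b.b.0 + b.(0 | 0)) | (b.b.0)\{a}) has moves =a=> n1
  n1 = (b.b.0 + b.(0 | 0)) | (b.b.0)\{a} has moves =b=> n2, =b=> n3, =b=> n4
  n2 = (b.b.0 + b.(0 | 0)) | (b.0)\{a} has moves =b=> n5, =b=> n6, =b=> n7
  n3 = 0 | 0 | (b.b.0)\{a} has moves =b=> n6
  n4 = b.0 | (b.b.0)\{a} has moves =b=> n7, =b=> n8
  n5 = (b.b.0 + b.(0 | 0)) | 0\{a} has moves =b=> n10, =b=> n9
  n6 = 0 | 0 | (b.0)\{a} has moves =b=> n9
  n7 = b.0 | (b.0)\{a} has moves =b=> n10, =b=> n11
  n8 = 0 | (b.b.0)\{a} has moves =b=> n11
  n9 = 0 | 0 | 0\{a} has moves deadlocked
  n10 = b.0 | 0\{a} has moves =b=> n12
  n11 = 0 | (b.0)\{a} has moves =b=> n12
  n12 = 0 | 0\{a} has moves deadlocked
Partition-refinement fixed point:
  B0 = {m0, n0}
  B1 = {m1, n1}
  B2 = {m3, m7, m8, n3, n7, n8}
  B3 = {m10, m11, m6, n10, n11, n6}
  B4 = {m12, m9, n12, n9}
  B5 = {m2, n2}
  B6 = {m5, n5}
  B7 = {m4, n4}
m0 ∈ B0, n0 ∈ B0 → same block

bisimilar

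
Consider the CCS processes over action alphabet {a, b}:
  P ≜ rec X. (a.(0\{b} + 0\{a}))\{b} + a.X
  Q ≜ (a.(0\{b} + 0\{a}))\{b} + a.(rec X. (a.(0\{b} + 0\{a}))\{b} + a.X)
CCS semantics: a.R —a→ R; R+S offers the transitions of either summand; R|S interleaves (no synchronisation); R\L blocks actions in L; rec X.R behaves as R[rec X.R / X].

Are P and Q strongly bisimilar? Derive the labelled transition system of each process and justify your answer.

P's transition system — 2 states:
  u0 = rec X. (a.(0\{b} + 0\{a}))\{b} + a.X | =a=> u0, =a=> u1
  u1 = (0\{b} + 0\{a})\{b} | ∅
Q's transition system — 3 states:
  v0 = (a.(0\{b} + 0\{a}))\{b} + a.(rec X. (a.(0\{b} + 0\{a}))\{b} + a.X) | =a=> v1, =a=> v2
  v1 = (0\{b} + 0\{a})\{b} | ∅
  v2 = rec X. (a.(0\{b} + 0\{a}))\{b} + a.X | =a=> v1, =a=> v2
Partition-refinement fixed point:
  B0 = {u0, v0, v2}
  B1 = {u1, v1}
u0 ∈ B0, v0 ∈ B0 → same block

bisimilar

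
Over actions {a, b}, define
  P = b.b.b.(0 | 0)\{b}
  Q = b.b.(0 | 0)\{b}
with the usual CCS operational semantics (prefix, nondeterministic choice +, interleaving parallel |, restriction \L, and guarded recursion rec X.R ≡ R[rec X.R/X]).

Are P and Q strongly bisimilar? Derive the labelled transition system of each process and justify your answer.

Reachable graph of P (4 states):
  s0 = b.b.b.(0 | 0)\{b} :: ··b··> s1
  s1 = b.b.(0 | 0)\{b} :: ··b··> s2
  s2 = b.(0 | 0)\{b} :: ··b··> s3
  s3 = (0 | 0)\{b} :: deadlocked
Reachable graph of Q (3 states):
  t0 = b.b.(0 | 0)\{b} :: ··b··> t1
  t1 = b.(0 | 0)\{b} :: ··b··> t2
  t2 = (0 | 0)\{b} :: deadlocked
Bisimilarity quotient blocks:
  B0 = {s0}
  B1 = {s1, t0}
  B2 = {s2, t1}
  B3 = {s3, t2}
s0 ∈ B0, t0 ∈ B1 → different blocks

P ≁ Q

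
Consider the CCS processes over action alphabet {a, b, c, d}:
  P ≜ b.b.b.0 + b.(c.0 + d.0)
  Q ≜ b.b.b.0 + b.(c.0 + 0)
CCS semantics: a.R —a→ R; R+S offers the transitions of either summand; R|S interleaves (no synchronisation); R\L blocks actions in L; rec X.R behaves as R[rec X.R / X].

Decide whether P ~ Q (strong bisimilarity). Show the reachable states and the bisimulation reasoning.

not bisimilar

P's transition system — 5 states:
  m0 = b.b.b.0 + b.(c.0 + d.0) → —b→ m1, —b→ m2
  m1 = b.b.0 → —b→ m3
  m2 = c.0 + d.0 → —c→ m4, —d→ m4
  m3 = b.0 → —b→ m4
  m4 = 0 → stopped
Q's transition system — 5 states:
  n0 = b.b.b.0 + b.(c.0 + 0) → —b→ n1, —b→ n2
  n1 = b.b.0 → —b→ n3
  n2 = c.0 + 0 → —c→ n4
  n3 = b.0 → —b→ n4
  n4 = 0 → stopped
Coarsest stable partition (strong bisimilarity classes):
  B0 = {m0}
  B1 = {m1, n1}
  B2 = {m3, n3}
  B3 = {m4, n4}
  B4 = {m2}
  B5 = {n0}
  B6 = {n2}
m0 ∈ B0, n0 ∈ B5 → different blocks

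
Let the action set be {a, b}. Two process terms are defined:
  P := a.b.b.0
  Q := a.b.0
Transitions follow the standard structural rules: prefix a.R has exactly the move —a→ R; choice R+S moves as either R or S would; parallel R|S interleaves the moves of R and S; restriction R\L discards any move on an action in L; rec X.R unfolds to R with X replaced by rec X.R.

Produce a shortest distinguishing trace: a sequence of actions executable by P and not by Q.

abb

LTS(P): 4 reachable states
  m0 = a.b.b.0 :: —a→ m1
  m1 = b.b.0 :: —b→ m2
  m2 = b.0 :: —b→ m3
  m3 = 0 :: ·
LTS(Q): 3 reachable states
  n0 = a.b.0 :: —a→ n1
  n1 = b.0 :: —b→ n2
  n2 = 0 :: ·
Executing abb from P (initial set {m0}):
  [1] a ⇒ {m1}
  [2] b ⇒ {m2}
  [3] b ⇒ {m3}
  ✓ P
Executing abb from Q (initial set {n0}):
  [1] a ⇒ {n1}
  [2] b ⇒ {n2}
  [3] b ⇒ ∅  — Q cannot continue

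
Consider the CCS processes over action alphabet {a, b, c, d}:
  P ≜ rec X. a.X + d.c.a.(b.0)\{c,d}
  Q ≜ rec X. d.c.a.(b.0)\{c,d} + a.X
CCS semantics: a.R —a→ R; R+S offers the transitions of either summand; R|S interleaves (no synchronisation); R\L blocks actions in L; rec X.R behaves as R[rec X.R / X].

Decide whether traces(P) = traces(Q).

traces(P) = traces(Q)

Reachable graph of P (5 states):
  s0 = rec X. a.X + d.c.a.(b.0)\{c,d} → --a--▸ s0, --d--▸ s1
  s1 = c.a.(b.0)\{c,d} → --c--▸ s2
  s2 = a.(b.0)\{c,d} → --a--▸ s3
  s3 = (b.0)\{c,d} → --b--▸ s4
  s4 = 0\{c,d} → (no moves)
Reachable graph of Q (5 states):
  t0 = rec X. d.c.a.(b.0)\{c,d} + a.X → --a--▸ t0, --d--▸ t1
  t1 = c.a.(b.0)\{c,d} → --c--▸ t2
  t2 = a.(b.0)\{c,d} → --a--▸ t3
  t3 = (b.0)\{c,d} → --b--▸ t4
  t4 = 0\{c,d} → (no moves)
Coarsest stable partition (strong bisimilarity classes):
  B0 = {s0, t0}
  B1 = {s1, t1}
  B2 = {s2, t2}
  B3 = {s3, t3}
  B4 = {s4, t4}
s0 ∈ B0, t0 ∈ B0 → same block
Bisimilar ⇒ trace-equivalent.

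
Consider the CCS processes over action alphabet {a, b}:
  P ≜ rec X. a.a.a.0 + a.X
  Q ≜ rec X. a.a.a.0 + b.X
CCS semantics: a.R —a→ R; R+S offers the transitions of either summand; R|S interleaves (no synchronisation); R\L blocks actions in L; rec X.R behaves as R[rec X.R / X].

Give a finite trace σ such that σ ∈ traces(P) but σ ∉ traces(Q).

LTS(P): 4 reachable states
  s0 = rec X. a.a.a.0 + a.X → --a--▸ s0, --a--▸ s1
  s1 = a.a.0 → --a--▸ s2
  s2 = a.0 → --a--▸ s3
  s3 = 0 → stopped
LTS(Q): 4 reachable states
  t0 = rec X. a.a.a.0 + b.X → --a--▸ t1, --b--▸ t0
  t1 = a.a.0 → --a--▸ t2
  t2 = a.0 → --a--▸ t3
  t3 = 0 → stopped
Trace ⟨aaaa⟩ through P, begin at {s0}:
  [1] a ⇒ {s0, s1}
  [2] a ⇒ {s0, s1, s2}
  [3] a ⇒ {s0, s1, s2, s3}
  [4] a ⇒ {s0, s1, s2, s3}
  P completes σ.
Trace ⟨aaaa⟩ through Q, begin at {t0}:
  [1] a ⇒ {t1}
  [2] a ⇒ {t2}
  [3] a ⇒ {t3}
  [4] a ⇒ no successor for Q

aaaa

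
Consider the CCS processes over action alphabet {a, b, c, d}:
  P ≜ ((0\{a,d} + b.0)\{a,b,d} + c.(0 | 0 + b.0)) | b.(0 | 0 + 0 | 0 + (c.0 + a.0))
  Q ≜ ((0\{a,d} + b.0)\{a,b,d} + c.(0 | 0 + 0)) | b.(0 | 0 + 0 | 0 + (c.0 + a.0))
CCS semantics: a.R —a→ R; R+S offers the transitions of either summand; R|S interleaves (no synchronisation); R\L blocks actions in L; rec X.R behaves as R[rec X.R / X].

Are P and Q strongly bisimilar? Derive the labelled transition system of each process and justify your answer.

P ≁ Q

Reachable graph of P (9 states):
  s0 = ((0\{a,d} + b.0)\{a,b,d} + c.(0 | 0 + b.0)) | b.(0 | 0 + 0 | 0 + (c.0 + a.0)) :: -b-> s1, -c-> s2
  s1 = ((0\{a,d} + b.0)\{a,b,d} + c.(0 | 0 + b.0)) | (0 | 0 + 0 | 0 + (c.0 + a.0)) :: -a-> s3, -c-> s3, -c-> s4
  s2 = (0 | 0 + b.0) | b.(0 | 0 + 0 | 0 + (c.0 + a.0)) :: -b-> s4, -b-> s5
  s3 = ((0\{a,d} + b.0)\{a,b,d} + c.(0 | 0 + b.0)) | 0 :: -c-> s6
  s4 = (0 | 0 + b.0) | (0 | 0 + 0 | 0 + (c.0 + a.0)) :: -a-> s6, -b-> s7, -c-> s6
  s5 = 0 | b.(0 | 0 + 0 | 0 + (c.0 + a.0)) :: -b-> s7
  s6 = (0 | 0 + b.0) | 0 :: -b-> s8
  s7 = 0 | (0 | 0 + 0 | 0 + (c.0 + a.0)) :: -a-> s8, -c-> s8
  s8 = 0 | 0 :: stopped
Reachable graph of Q (6 states):
  t0 = ((0\{a,d} + b.0)\{a,b,d} + c.(0 | 0 + 0)) | b.(0 | 0 + 0 | 0 + (c.0 + a.0)) :: -b-> t1, -c-> t2
  t1 = ((0\{a,d} + b.0)\{a,b,d} + c.(0 | 0 + 0)) | (0 | 0 + 0 | 0 + (c.0 + a.0)) :: -a-> t3, -c-> t3, -c-> t4
  t2 = (0 | 0 + 0) | b.(0 | 0 + 0 | 0 + (c.0 + a.0)) :: -b-> t4
  t3 = ((0\{a,d} + b.0)\{a,b,d} + c.(0 | 0 + 0)) | 0 :: -c-> t5
  t4 = (0 | 0 + 0) | (0 | 0 + 0 | 0 + (c.0 + a.0)) :: -a-> t5, -c-> t5
  t5 = (0 | 0 + 0) | 0 :: stopped
Partition-refinement fixed point:
  B0 = {s0}
  B1 = {s1}
  B2 = {s3}
  B3 = {s6}
  B4 = {s8, t5}
  B5 = {s4}
  B6 = {s7, t4}
  B7 = {s2}
  B8 = {s5, t2}
  B9 = {t0}
  B10 = {t1}
  B11 = {t3}
s0 ∈ B0, t0 ∈ B9 → different blocks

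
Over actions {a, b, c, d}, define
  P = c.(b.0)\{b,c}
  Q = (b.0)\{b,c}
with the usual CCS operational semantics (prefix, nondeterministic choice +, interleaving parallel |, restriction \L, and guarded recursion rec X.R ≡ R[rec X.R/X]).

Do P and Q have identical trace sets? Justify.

NO — witness ⟨c⟩

P's transition system — 2 states:
  s0 = c.(b.0)\{b,c} :: =c=> s1
  s1 = (b.0)\{b,c} :: stopped
Q's transition system — 1 states:
  t0 = (b.0)\{b,c} :: stopped
Run σ = ⟨c⟩ on P: start {s0}
  step 1 (c): {s1}
  ✓ P
Run σ = ⟨c⟩ on Q: start {t0}
  step 1 (c): ∅  — Q cannot continue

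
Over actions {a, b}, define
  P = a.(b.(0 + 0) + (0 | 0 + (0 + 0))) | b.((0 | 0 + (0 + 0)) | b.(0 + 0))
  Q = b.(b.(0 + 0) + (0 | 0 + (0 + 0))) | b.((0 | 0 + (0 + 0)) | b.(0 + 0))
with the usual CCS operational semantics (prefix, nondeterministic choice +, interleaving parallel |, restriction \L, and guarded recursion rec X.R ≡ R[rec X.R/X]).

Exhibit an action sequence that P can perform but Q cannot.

a

Reachable graph of P (9 states):
  u0 = a.(b.(0 + 0) + (0 | 0 + (0 + 0))) | b.((0 | 0 + (0 + 0)) | b.(0 + 0)) ⊢ =a=> u1, =b=> u2
  u1 = (b.(0 + 0) + (0 | 0 + (0 + 0))) | b.((0 | 0 + (0 + 0)) | b.(0 + 0)) ⊢ =b=> u3, =b=> u4
  u2 = a.(b.(0 + 0) + (0 | 0 + (0 + 0))) | ((0 | 0 + (0 + 0)) | b.(0 + 0)) ⊢ =a=> u4, =b=> u5
  u3 = (0 + 0) | b.((0 | 0 + (0 + 0)) | b.(0 + 0)) ⊢ =b=> u6
  u4 = (b.(0 + 0) + (0 | 0 + (0 + 0))) | ((0 | 0 + (0 + 0)) | b.(0 + 0)) ⊢ =b=> u6, =b=> u7
  u5 = a.(b.(0 + 0) + (0 | 0 + (0 + 0))) | ((0 | 0 + (0 + 0)) | (0 + 0)) ⊢ =a=> u7
  u6 = (0 + 0) | ((0 | 0 + (0 + 0)) | b.(0 + 0)) ⊢ =b=> u8
  u7 = (b.(0 + 0) + (0 | 0 + (0 + 0))) | ((0 | 0 + (0 + 0)) | (0 + 0)) ⊢ =b=> u8
  u8 = (0 + 0) | ((0 | 0 + (0 + 0)) | (0 + 0)) ⊢ deadlocked
Reachable graph of Q (9 states):
  v0 = b.(b.(0 + 0) + (0 | 0 + (0 + 0))) | b.((0 | 0 + (0 + 0)) | b.(0 + 0)) ⊢ =b=> v1, =b=> v2
  v1 = (b.(0 + 0) + (0 | 0 + (0 + 0))) | b.((0 | 0 + (0 + 0)) | b.(0 + 0)) ⊢ =b=> v3, =b=> v4
  v2 = b.(b.(0 + 0) + (0 | 0 + (0 + 0))) | ((0 | 0 + (0 + 0)) | b.(0 + 0)) ⊢ =b=> v4, =b=> v5
  v3 = (0 + 0) | b.((0 | 0 + (0 + 0)) | b.(0 + 0)) ⊢ =b=> v6
  v4 = (b.(0 + 0) + (0 | 0 + (0 + 0))) | ((0 | 0 + (0 + 0)) | b.(0 + 0)) ⊢ =b=> v6, =b=> v7
  v5 = b.(b.(0 + 0) + (0 | 0 + (0 + 0))) | ((0 | 0 + (0 + 0)) | (0 + 0)) ⊢ =b=> v7
  v6 = (0 + 0) | ((0 | 0 + (0 + 0)) | b.(0 + 0)) ⊢ =b=> v8
  v7 = (b.(0 + 0) + (0 | 0 + (0 + 0))) | ((0 | 0 + (0 + 0)) | (0 + 0)) ⊢ =b=> v8
  v8 = (0 + 0) | ((0 | 0 + (0 + 0)) | (0 + 0)) ⊢ deadlocked
Trace ⟨a⟩ through P, begin at {u0}:
  step 1 (a): {u1}
  ✓ P
Trace ⟨a⟩ through Q, begin at {v0}:
  step 1 (a): no successor for Q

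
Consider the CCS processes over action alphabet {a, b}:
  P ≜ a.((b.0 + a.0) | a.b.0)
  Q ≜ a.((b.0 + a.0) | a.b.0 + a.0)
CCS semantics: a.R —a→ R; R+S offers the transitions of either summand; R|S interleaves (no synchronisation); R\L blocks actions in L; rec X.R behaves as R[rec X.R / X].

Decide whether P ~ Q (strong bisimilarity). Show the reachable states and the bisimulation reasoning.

not bisimilar

Reachable graph of P (7 states):
  s0 = a.((b.0 + a.0) | a.b.0) :: ··a··> s1
  s1 = (b.0 + a.0) | a.b.0 :: ··a··> s2, ··a··> s3, ··b··> s3
  s2 = (b.0 + a.0) | b.0 :: ··a··> s4, ··b··> s4, ··b··> s5
  s3 = 0 | a.b.0 :: ··a··> s4
  s4 = 0 | b.0 :: ··b··> s6
  s5 = (b.0 + a.0) | 0 :: ··a··> s6, ··b··> s6
  s6 = 0 | 0 :: stopped
Reachable graph of Q (8 states):
  t0 = a.((b.0 + a.0) | a.b.0 + a.0) :: ··a··> t1
  t1 = (b.0 + a.0) | a.b.0 + a.0 :: ··a··> t2, ··a··> t3, ··a··> t4, ··b··> t4
  t2 = (b.0 + a.0) | b.0 :: ··a··> t5, ··b··> t5, ··b··> t6
  t3 = 0 :: stopped
  t4 = 0 | a.b.0 :: ··a··> t5
  t5 = 0 | b.0 :: ··b··> t7
  t6 = (b.0 + a.0) | 0 :: ··a··> t7, ··b··> t7
  t7 = 0 | 0 :: stopped
Partition-refinement fixed point:
  B0 = {s0}
  B1 = {s1}
  B2 = {s3, t4}
  B3 = {s4, t5}
  B4 = {s6, t3, t7}
  B5 = {s2, t2}
  B6 = {s5, t6}
  B7 = {t0}
  B8 = {t1}
s0 ∈ B0, t0 ∈ B7 → different blocks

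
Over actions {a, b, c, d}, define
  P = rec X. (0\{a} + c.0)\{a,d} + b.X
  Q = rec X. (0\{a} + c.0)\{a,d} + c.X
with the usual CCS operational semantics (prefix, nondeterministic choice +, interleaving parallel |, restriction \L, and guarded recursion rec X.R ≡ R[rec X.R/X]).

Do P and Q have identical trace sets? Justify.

P's transition system — 2 states:
  m0 = rec X. (0\{a} + c.0)\{a,d} + b.X | =b=> m0, =c=> m1
  m1 = 0\{a,d} | stopped
Q's transition system — 2 states:
  n0 = rec X. (0\{a} + c.0)\{a,d} + c.X | =c=> n0, =c=> n1
  n1 = 0\{a,d} | stopped
Trace ⟨b⟩ through P, begin at {m0}:
  after b @ step 1: {m0}
  ✓ P
Trace ⟨b⟩ through Q, begin at {n0}:
  after b @ step 1: ∅ (Q stuck)

trace-distinct — witness ⟨b⟩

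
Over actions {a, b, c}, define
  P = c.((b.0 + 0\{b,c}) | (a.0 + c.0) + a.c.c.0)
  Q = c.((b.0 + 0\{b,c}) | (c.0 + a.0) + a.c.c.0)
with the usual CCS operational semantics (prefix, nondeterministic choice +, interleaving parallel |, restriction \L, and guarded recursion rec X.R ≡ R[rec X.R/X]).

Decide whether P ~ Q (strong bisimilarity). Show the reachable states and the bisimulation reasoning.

YES

P's transition system — 8 states:
  m0 = c.((b.0 + 0\{b,c}) | (a.0 + c.0) + a.c.c.0) | =c=> m1
  m1 = (b.0 + 0\{b,c}) | (a.0 + c.0) + a.c.c.0 | =a=> m2, =a=> m3, =b=> m4, =c=> m2
  m2 = (b.0 + 0\{b,c}) | 0 | =b=> m5
  m3 = c.c.0 | =c=> m6
  m4 = 0 | (a.0 + c.0) | =a=> m5, =c=> m5
  m5 = 0 | 0 | deadlocked
  m6 = c.0 | =c=> m7
  m7 = 0 | deadlocked
Q's transition system — 8 states:
  n0 = c.((b.0 + 0\{b,c}) | (c.0 + a.0) + a.c.c.0) | =c=> n1
  n1 = (b.0 + 0\{b,c}) | (c.0 + a.0) + a.c.c.0 | =a=> n2, =a=> n3, =b=> n4, =c=> n2
  n2 = (b.0 + 0\{b,c}) | 0 | =b=> n5
  n3 = c.c.0 | =c=> n6
  n4 = 0 | (c.0 + a.0) | =a=> n5, =c=> n5
  n5 = 0 | 0 | deadlocked
  n6 = c.0 | =c=> n7
  n7 = 0 | deadlocked
Partition-refinement fixed point:
  B0 = {m0, n0}
  B1 = {m1, n1}
  B2 = {m3, n3}
  B3 = {m6, n6}
  B4 = {m5, m7, n5, n7}
  B5 = {m2, n2}
  B6 = {m4, n4}
m0 ∈ B0, n0 ∈ B0 → same block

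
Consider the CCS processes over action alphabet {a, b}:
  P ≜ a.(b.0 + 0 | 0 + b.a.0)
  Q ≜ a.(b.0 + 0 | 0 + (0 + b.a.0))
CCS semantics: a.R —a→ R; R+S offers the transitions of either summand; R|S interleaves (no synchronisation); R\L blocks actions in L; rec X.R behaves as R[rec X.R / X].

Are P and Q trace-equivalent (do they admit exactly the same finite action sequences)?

trace-equivalent

P's transition system — 4 states:
  s0 = a.(b.0 + 0 | 0 + b.a.0) ⊢ -a-> s1
  s1 = b.0 + 0 | 0 + b.a.0 ⊢ -b-> s2, -b-> s3
  s2 = 0 ⊢ stopped
  s3 = a.0 ⊢ -a-> s2
Q's transition system — 4 states:
  t0 = a.(b.0 + 0 | 0 + (0 + b.a.0)) ⊢ -a-> t1
  t1 = b.0 + 0 | 0 + (0 + b.a.0) ⊢ -b-> t2, -b-> t3
  t2 = 0 ⊢ stopped
  t3 = a.0 ⊢ -a-> t2
Bisimilarity quotient blocks:
  B0 = {s0, t0}
  B1 = {s1, t1}
  B2 = {s3, t3}
  B3 = {s2, t2}
s0 ∈ B0, t0 ∈ B0 → same block
Bisimilar ⇒ trace-equivalent.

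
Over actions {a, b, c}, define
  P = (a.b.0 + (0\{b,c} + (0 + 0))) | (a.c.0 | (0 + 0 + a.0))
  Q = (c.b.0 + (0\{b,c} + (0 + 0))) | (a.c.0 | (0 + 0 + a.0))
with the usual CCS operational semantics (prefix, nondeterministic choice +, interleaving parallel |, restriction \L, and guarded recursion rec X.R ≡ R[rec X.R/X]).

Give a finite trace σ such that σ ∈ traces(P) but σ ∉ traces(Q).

P's transition system — 18 states:
  p0 = (a.b.0 + (0\{b,c} + (0 + 0))) | (a.c.0 | (0 + 0 + a.0)) has moves -a-> p1, -a-> p2, -a-> p3
  p1 = (a.b.0 + (0\{b,c} + (0 + 0))) | (a.c.0 | 0) has moves -a-> p4, -a-> p5
  p2 = (a.b.0 + (0\{b,c} + (0 + 0))) | (c.0 | (0 + 0 + a.0)) has moves -a-> p4, -a-> p6, -c-> p7
  p3 = b.0 | (a.c.0 | (0 + 0 + a.0)) has moves -a-> p5, -a-> p6, -b-> p8
  p4 = (a.b.0 + (0\{b,c} + (0 + 0))) | (c.0 | 0) has moves -a-> p9, -c-> p10
  p5 = b.0 | (a.c.0 | 0) has moves -a-> p9, -b-> p11
  p6 = b.0 | (c.0 | (0 + 0 + a.0)) has moves -a-> p9, -b-> p12, -c-> p13
  p7 = (a.b.0 + (0\{b,c} + (0 + 0))) | (0 | (0 + 0 + a.0)) has moves -a-> p10, -a-> p13
  p8 = 0 | (a.c.0 | (0 + 0 + a.0)) has moves -a-> p11, -a-> p12
  p9 = b.0 | (c.0 | 0) has moves -b-> p14, -c-> p15
  p10 = (a.b.0 + (0\{b,c} + (0 + 0))) | (0 | 0) has moves -a-> p15
  p11 = 0 | (a.c.0 | 0) has moves -a-> p14
  p12 = 0 | (c.0 | (0 + 0 + a.0)) has moves -a-> p14, -c-> p16
  p13 = b.0 | (0 | (0 + 0 + a.0)) has moves -a-> p15, -b-> p16
  p14 = 0 | (c.0 | 0) has moves -c-> p17
  p15 = b.0 | (0 | 0) has moves -b-> p17
  p16 = 0 | (0 | (0 + 0 + a.0)) has moves -a-> p17
  p17 = 0 | (0 | 0) has moves (no moves)
Q's transition system — 18 states:
  q0 = (c.b.0 + (0\{b,c} + (0 + 0))) | (a.c.0 | (0 + 0 + a.0)) has moves -a-> q1, -a-> q2, -c-> q3
  q1 = (c.b.0 + (0\{b,c} + (0 + 0))) | (a.c.0 | 0) has moves -a-> q4, -c-> q5
  q2 = (c.b.0 + (0\{b,c} + (0 + 0))) | (c.0 | (0 + 0 + a.0)) has moves -a-> q4, -c-> q6, -c-> q7
  q3 = b.0 | (a.c.0 | (0 + 0 + a.0)) has moves -a-> q5, -a-> q7, -b-> q8
  q4 = (c.b.0 + (0\{b,c} + (0 + 0))) | (c.0 | 0) has moves -c-> q10, -c-> q9
  q5 = b.0 | (a.c.0 | 0) has moves -a-> q10, -b-> q11
  q6 = (c.b.0 + (0\{b,c} + (0 + 0))) | (0 | (0 + 0 + a.0)) has moves -a-> q9, -c-> q12
  q7 = b.0 | (c.0 | (0 + 0 + a.0)) has moves -a-> q10, -b-> q13, -c-> q12
  q8 = 0 | (a.c.0 | (0 + 0 + a.0)) has moves -a-> q11, -a-> q13
  q9 = (c.b.0 + (0\{b,c} + (0 + 0))) | (0 | 0) has moves -c-> q14
  q10 = b.0 | (c.0 | 0) has moves -b-> q15, -c-> q14
  q11 = 0 | (a.c.0 | 0) has moves -a-> q15
  q12 = b.0 | (0 | (0 + 0 + a.0)) has moves -a-> q14, -b-> q16
  q13 = 0 | (c.0 | (0 + 0 + a.0)) has moves -a-> q15, -c-> q16
  q14 = b.0 | (0 | 0) has moves -b-> q17
  q15 = 0 | (c.0 | 0) has moves -c-> q17
  q16 = 0 | (0 | (0 + 0 + a.0)) has moves -a-> q17
  q17 = 0 | (0 | 0) has moves (no moves)
Executing ab from P (initial set {p0}):
  [1] a ⇒ {p1, p2, p3}
  [2] b ⇒ {p8}
  — P admits the full trace.
Executing ab from Q (initial set {q0}):
  [1] a ⇒ {q1, q2}
  [2] b ⇒ ∅  — Q cannot continue

ab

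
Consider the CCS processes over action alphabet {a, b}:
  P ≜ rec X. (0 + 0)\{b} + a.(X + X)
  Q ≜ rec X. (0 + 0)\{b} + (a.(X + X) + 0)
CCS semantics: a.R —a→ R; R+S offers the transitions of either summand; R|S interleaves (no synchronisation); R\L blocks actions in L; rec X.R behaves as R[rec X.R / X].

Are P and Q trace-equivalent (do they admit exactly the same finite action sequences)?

YES

LTS(P): 2 reachable states
  m0 = rec X. (0 + 0)\{b} + a.(X + X) ⊢ -a-> m1
  m1 = (rec X. (0 + 0)\{b} + a.(X + X)) + (rec X. (0 + 0)\{b} + a.(X + X)) ⊢ -a-> m1
LTS(Q): 2 reachable states
  n0 = rec X. (0 + 0)\{b} + (a.(X + X) + 0) ⊢ -a-> n1
  n1 = (rec X. (0 + 0)\{b} + (a.(X + X) + 0)) + (rec X. (0 + 0)\{b} + (a.(X + X) + 0)) ⊢ -a-> n1
Coarsest stable partition (strong bisimilarity classes):
  B0 = {m0, m1, n0, n1}
m0 ∈ B0, n0 ∈ B0 → same block
Bisimilar ⇒ trace-equivalent.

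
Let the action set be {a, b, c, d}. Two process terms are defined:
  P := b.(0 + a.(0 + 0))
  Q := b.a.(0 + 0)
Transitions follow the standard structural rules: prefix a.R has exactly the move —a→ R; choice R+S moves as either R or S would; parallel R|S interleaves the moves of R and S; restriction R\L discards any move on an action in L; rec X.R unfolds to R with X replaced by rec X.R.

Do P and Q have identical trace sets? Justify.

traces(P) = traces(Q)

P's transition system — 3 states:
  m0 = b.(0 + a.(0 + 0)) ⊢ —b→ m1
  m1 = 0 + a.(0 + 0) ⊢ —a→ m2
  m2 = 0 + 0 ⊢ ∅
Q's transition system — 3 states:
  n0 = b.a.(0 + 0) ⊢ —b→ n1
  n1 = a.(0 + 0) ⊢ —a→ n2
  n2 = 0 + 0 ⊢ ∅
Coarsest stable partition (strong bisimilarity classes):
  B0 = {m0, n0}
  B1 = {m1, n1}
  B2 = {m2, n2}
m0 ∈ B0, n0 ∈ B0 → same block
Bisimilar ⇒ trace-equivalent.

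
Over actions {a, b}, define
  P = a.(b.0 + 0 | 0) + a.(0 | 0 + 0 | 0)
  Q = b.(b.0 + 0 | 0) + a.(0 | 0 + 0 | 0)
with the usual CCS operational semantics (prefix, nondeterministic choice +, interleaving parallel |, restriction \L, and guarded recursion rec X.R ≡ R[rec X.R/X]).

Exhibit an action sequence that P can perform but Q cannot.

LTS(P): 4 reachable states
  p0 = a.(b.0 + 0 | 0) + a.(0 | 0 + 0 | 0) :: ··a··> p1, ··a··> p2
  p1 = 0 | 0 + 0 | 0 :: ·
  p2 = b.0 + 0 | 0 :: ··b··> p3
  p3 = 0 :: ·
LTS(Q): 4 reachable states
  q0 = b.(b.0 + 0 | 0) + a.(0 | 0 + 0 | 0) :: ··a··> q1, ··b··> q2
  q1 = 0 | 0 + 0 | 0 :: ·
  q2 = b.0 + 0 | 0 :: ··b··> q3
  q3 = 0 :: ·
Executing ab from P (initial set {p0}):
  [1] a ⇒ {p1, p2}
  [2] b ⇒ {p3}
  ✓ P
Executing ab from Q (initial set {q0}):
  [1] a ⇒ {q1}
  [2] b ⇒ ∅  — Q cannot continue

ab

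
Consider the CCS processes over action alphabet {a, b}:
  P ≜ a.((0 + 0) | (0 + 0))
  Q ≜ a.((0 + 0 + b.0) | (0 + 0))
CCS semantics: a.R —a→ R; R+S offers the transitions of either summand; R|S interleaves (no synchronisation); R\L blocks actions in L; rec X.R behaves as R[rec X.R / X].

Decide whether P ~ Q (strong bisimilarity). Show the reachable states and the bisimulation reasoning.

Reachable graph of P (2 states):
  p0 = a.((0 + 0) | (0 + 0)) has moves --a--▸ p1
  p1 = (0 + 0) | (0 + 0) has moves ∅
Reachable graph of Q (3 states):
  q0 = a.((0 + 0 + b.0) | (0 + 0)) has moves --a--▸ q1
  q1 = (0 + 0 + b.0) | (0 + 0) has moves --b--▸ q2
  q2 = 0 | (0 + 0) has moves ∅
Bisimilarity quotient blocks:
  B0 = {p0}
  B1 = {p1, q2}
  B2 = {q0}
  B3 = {q1}
p0 ∈ B0, q0 ∈ B2 → different blocks

not bisimilar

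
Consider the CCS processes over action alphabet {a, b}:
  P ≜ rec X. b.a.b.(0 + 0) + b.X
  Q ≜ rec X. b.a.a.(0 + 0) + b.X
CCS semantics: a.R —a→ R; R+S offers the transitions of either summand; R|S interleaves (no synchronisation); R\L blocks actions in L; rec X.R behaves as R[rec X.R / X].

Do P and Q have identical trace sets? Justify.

LTS(P): 4 reachable states
  u0 = rec X. b.a.b.(0 + 0) + b.X :: —b→ u0, —b→ u1
  u1 = a.b.(0 + 0) :: —a→ u2
  u2 = b.(0 + 0) :: —b→ u3
  u3 = 0 + 0 :: ∅
LTS(Q): 4 reachable states
  v0 = rec X. b.a.a.(0 + 0) + b.X :: —b→ v0, —b→ v1
  v1 = a.a.(0 + 0) :: —a→ v2
  v2 = a.(0 + 0) :: —a→ v3
  v3 = 0 + 0 :: ∅
Executing bab from P (initial set {u0}):
  after b @ step 1: {u0, u1}
  after a @ step 2: {u2}
  after b @ step 3: {u3}
  P completes σ.
Executing bab from Q (initial set {v0}):
  after b @ step 1: {v0, v1}
  after a @ step 2: {v2}
  after b @ step 3: no successor for Q

trace-distinct — witness ⟨bab⟩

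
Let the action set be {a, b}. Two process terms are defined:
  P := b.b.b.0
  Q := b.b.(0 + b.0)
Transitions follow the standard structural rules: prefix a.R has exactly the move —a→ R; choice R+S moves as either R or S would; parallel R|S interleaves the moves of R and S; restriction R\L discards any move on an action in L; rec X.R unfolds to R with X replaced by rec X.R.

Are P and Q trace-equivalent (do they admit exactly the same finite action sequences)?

P's transition system — 4 states:
  u0 = b.b.b.0 :: -b-> u1
  u1 = b.b.0 :: -b-> u2
  u2 = b.0 :: -b-> u3
  u3 = 0 :: deadlocked
Q's transition system — 4 states:
  v0 = b.b.(0 + b.0) :: -b-> v1
  v1 = b.(0 + b.0) :: -b-> v2
  v2 = 0 + b.0 :: -b-> v3
  v3 = 0 :: deadlocked
Coarsest stable partition (strong bisimilarity classes):
  B0 = {u0, v0}
  B1 = {u1, v1}
  B2 = {u2, v2}
  B3 = {u3, v3}
u0 ∈ B0, v0 ∈ B0 → same block
Bisimilar ⇒ trace-equivalent.

trace-equivalent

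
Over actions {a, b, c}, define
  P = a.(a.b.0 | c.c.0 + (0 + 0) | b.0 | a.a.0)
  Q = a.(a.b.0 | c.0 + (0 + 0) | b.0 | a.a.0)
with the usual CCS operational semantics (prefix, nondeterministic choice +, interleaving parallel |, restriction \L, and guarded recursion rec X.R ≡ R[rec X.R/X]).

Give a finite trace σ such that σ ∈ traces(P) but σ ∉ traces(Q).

P's transition system — 15 states:
  p0 = a.(a.b.0 | c.c.0 + (0 + 0) | b.0 | a.a.0) | -a-> p1
  p1 = a.b.0 | c.c.0 + (0 + 0) | b.0 | a.a.0 | -a-> p2, -a-> p3, -b-> p4, -c-> p5
  p2 = (0 + 0) | b.0 | a.0 | -a-> p6, -b-> p7
  p3 = b.0 | c.c.0 | -b-> p8, -c-> p9
  p4 = (0 + 0) | 0 | a.a.0 | -a-> p7
  p5 = a.b.0 | c.0 | -a-> p9, -c-> p10
  p6 = (0 + 0) | b.0 | 0 | -b-> p11
  p7 = (0 + 0) | 0 | a.0 | -a-> p11
  p8 = 0 | c.c.0 | -c-> p12
  p9 = b.0 | c.0 | -b-> p12, -c-> p13
  p10 = a.b.0 | 0 | -a-> p13
  p11 = (0 + 0) | 0 | 0 | ·
  p12 = 0 | c.0 | -c-> p14
  p13 = b.0 | 0 | -b-> p14
  p14 = 0 | 0 | ·
Q's transition system — 12 states:
  q0 = a.(a.b.0 | c.0 + (0 + 0) | b.0 | a.a.0) | -a-> q1
  q1 = a.b.0 | c.0 + (0 + 0) | b.0 | a.a.0 | -a-> q2, -a-> q3, -b-> q4, -c-> q5
  q2 = (0 + 0) | b.0 | a.0 | -a-> q6, -b-> q7
  q3 = b.0 | c.0 | -b-> q8, -c-> q9
  q4 = (0 + 0) | 0 | a.a.0 | -a-> q7
  q5 = a.b.0 | 0 | -a-> q9
  q6 = (0 + 0) | b.0 | 0 | -b-> q10
  q7 = (0 + 0) | 0 | a.0 | -a-> q10
  q8 = 0 | c.0 | -c-> q11
  q9 = b.0 | 0 | -b-> q11
  q10 = (0 + 0) | 0 | 0 | ·
  q11 = 0 | 0 | ·
Trace ⟨acc⟩ through P, begin at {p0}:
  [1] a ⇒ {p1}
  [2] c ⇒ {p5}
  [3] c ⇒ {p10}
  ✓ P
Trace ⟨acc⟩ through Q, begin at {q0}:
  [1] a ⇒ {q1}
  [2] c ⇒ {q5}
  [3] c ⇒ ∅ (Q stuck)

acc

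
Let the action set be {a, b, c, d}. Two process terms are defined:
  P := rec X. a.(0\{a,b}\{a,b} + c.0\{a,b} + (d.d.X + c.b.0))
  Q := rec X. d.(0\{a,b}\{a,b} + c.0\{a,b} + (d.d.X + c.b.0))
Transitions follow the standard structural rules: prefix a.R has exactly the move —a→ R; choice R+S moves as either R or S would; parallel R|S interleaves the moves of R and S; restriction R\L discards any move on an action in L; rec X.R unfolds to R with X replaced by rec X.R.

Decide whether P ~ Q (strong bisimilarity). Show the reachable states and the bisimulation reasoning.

P ≁ Q

LTS(P): 6 reachable states
  p0 = rec X. a.(0\{a,b}\{a,b} + c.0\{a,b} + (d.d.X + c.b.0)) :: ··a··> p1
  p1 = 0\{a,b}\{a,b} + c.0\{a,b} + (d.d.(rec X. a.(0\{a,b}\{a,b} + c.0\{a,b} + (d.d.X + c.b.0))) + c.b.0) :: ··c··> p2, ··c··> p3, ··d··> p4
  p2 = 0\{a,b} :: ·
  p3 = b.0 :: ··b··> p5
  p4 = d.(rec X. a.(0\{a,b}\{a,b} + c.0\{a,b} + (d.d.X + c.b.0))) :: ··d··> p0
  p5 = 0 :: ·
LTS(Q): 6 reachable states
  q0 = rec X. d.(0\{a,b}\{a,b} + c.0\{a,b} + (d.d.X + c.b.0)) :: ··d··> q1
  q1 = 0\{a,b}\{a,b} + c.0\{a,b} + (d.d.(rec X. d.(0\{a,b}\{a,b} + c.0\{a,b} + (d.d.X + c.b.0))) + c.b.0) :: ··c··> q2, ··c··> q3, ··d··> q4
  q2 = 0\{a,b} :: ·
  q3 = b.0 :: ··b··> q5
  q4 = d.(rec X. d.(0\{a,b}\{a,b} + c.0\{a,b} + (d.d.X + c.b.0))) :: ··d··> q0
  q5 = 0 :: ·
Partition-refinement fixed point:
  B0 = {p0}
  B1 = {p1}
  B2 = {p2, p5, q2, q5}
  B3 = {p4}
  B4 = {p3, q3}
  B5 = {q0}
  B6 = {q1}
  B7 = {q4}
p0 ∈ B0, q0 ∈ B5 → different blocks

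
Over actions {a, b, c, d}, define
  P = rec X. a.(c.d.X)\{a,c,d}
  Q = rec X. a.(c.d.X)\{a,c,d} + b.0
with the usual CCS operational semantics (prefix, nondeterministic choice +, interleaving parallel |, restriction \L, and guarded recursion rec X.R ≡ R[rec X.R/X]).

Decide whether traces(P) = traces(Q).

Reachable graph of P (2 states):
  p0 = rec X. a.(c.d.X)\{a,c,d} :: =a=> p1
  p1 = (c.d.(rec X. a.(c.d.X)\{a,c,d}))\{a,c,d} :: (no moves)
Reachable graph of Q (3 states):
  q0 = rec X. a.(c.d.X)\{a,c,d} + b.0 :: =a=> q1, =b=> q2
  q1 = (c.d.(rec X. a.(c.d.X)\{a,c,d} + b.0))\{a,c,d} :: (no moves)
  q2 = 0 :: (no moves)
Executing b from Q (initial set {q0}):
  [1] b ⇒ {q2}
  ✓ Q
Executing b from P (initial set {p0}):
  [1] b ⇒ ∅  — P cannot continue

trace-distinct — witness ⟨b⟩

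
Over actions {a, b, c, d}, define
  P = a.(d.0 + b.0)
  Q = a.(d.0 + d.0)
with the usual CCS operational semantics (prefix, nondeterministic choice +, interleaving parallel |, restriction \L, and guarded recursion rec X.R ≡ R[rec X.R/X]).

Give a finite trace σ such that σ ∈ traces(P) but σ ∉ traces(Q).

ab

LTS(P): 3 reachable states
  m0 = a.(d.0 + b.0) → ··a··> m1
  m1 = d.0 + b.0 → ··b··> m2, ··d··> m2
  m2 = 0 → (no moves)
LTS(Q): 3 reachable states
  n0 = a.(d.0 + d.0) → ··a··> n1
  n1 = d.0 + d.0 → ··d··> n2
  n2 = 0 → (no moves)
Trace ⟨ab⟩ through P, begin at {m0}:
  [1] a ⇒ {m1}
  [2] b ⇒ {m2}
  ✓ P
Trace ⟨ab⟩ through Q, begin at {n0}:
  [1] a ⇒ {n1}
  [2] b ⇒ ∅  — Q cannot continue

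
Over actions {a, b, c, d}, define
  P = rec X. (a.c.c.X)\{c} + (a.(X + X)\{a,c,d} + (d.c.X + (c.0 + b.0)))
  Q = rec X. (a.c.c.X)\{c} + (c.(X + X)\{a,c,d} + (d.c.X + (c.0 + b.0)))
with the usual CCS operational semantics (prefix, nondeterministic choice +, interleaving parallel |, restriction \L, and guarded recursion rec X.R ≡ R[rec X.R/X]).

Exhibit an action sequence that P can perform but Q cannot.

ab

Reachable graph of P (6 states):
  u0 = rec X. (a.c.c.X)\{c} + (a.(X + X)\{a,c,d} + (d.c.X + (c.0 + b.0))) has moves ··a··> u1, ··a··> u2, ··b··> u3, ··c··> u3, ··d··> u4
  u1 = ((rec X. (a.c.c.X)\{c} + (a.(X + X)\{a,c,d} + (d.c.X + (c.0 + b.0)))) + (rec X. (a.c.c.X)\{c} + (a.(X + X)\{a,c,d} + (d.c.X + (c.0 + b.0)))))\{a,c,d} has moves ··b··> u5
  u2 = (c.c.(rec X. (a.c.c.X)\{c} + (a.(X + X)\{a,c,d} + (d.c.X + (c.0 + b.0)))))\{c} has moves stopped
  u3 = 0 has moves stopped
  u4 = c.(rec X. (a.c.c.X)\{c} + (a.(X + X)\{a,c,d} + (d.c.X + (c.0 + b.0)))) has moves ··c··> u0
  u5 = 0\{a,c,d} has moves stopped
Reachable graph of Q (6 states):
  v0 = rec X. (a.c.c.X)\{c} + (c.(X + X)\{a,c,d} + (d.c.X + (c.0 + b.0))) has moves ··a··> v1, ··b··> v2, ··c··> v2, ··c··> v3, ··d··> v4
  v1 = (c.c.(rec X. (a.c.c.X)\{c} + (c.(X + X)\{a,c,d} + (d.c.X + (c.0 + b.0)))))\{c} has moves stopped
  v2 = 0 has moves stopped
  v3 = ((rec X. (a.c.c.X)\{c} + (c.(X + X)\{a,c,d} + (d.c.X + (c.0 + b.0)))) + (rec X. (a.c.c.X)\{c} + (c.(X + X)\{a,c,d} + (d.c.X + (c.0 + b.0)))))\{a,c,d} has moves ··b··> v5
  v4 = c.(rec X. (a.c.c.X)\{c} + (c.(X + X)\{a,c,d} + (d.c.X + (c.0 + b.0)))) has moves ··c··> v0
  v5 = 0\{a,c,d} has moves stopped
Run σ = ⟨ab⟩ on P: start {u0}
  after a @ step 1: {u1, u2}
  after b @ step 2: {u5}
  ✓ P
Run σ = ⟨ab⟩ on Q: start {v0}
  after a @ step 1: {v1}
  after b @ step 2: ∅ (Q stuck)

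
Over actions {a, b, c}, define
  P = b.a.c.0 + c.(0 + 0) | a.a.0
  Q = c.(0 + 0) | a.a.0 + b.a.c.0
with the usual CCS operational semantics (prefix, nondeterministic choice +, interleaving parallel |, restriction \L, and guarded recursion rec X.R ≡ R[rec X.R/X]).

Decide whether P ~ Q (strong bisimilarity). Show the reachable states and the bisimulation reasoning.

Reachable graph of P (9 states):
  p0 = b.a.c.0 + c.(0 + 0) | a.a.0 has moves ··a··> p1, ··b··> p2, ··c··> p3
  p1 = c.(0 + 0) | a.0 has moves ··a··> p4, ··c··> p5
  p2 = a.c.0 has moves ··a··> p6
  p3 = (0 + 0) | a.a.0 has moves ··a··> p5
  p4 = c.(0 + 0) | 0 has moves ··c··> p7
  p5 = (0 + 0) | a.0 has moves ··a··> p7
  p6 = c.0 has moves ··c··> p8
  p7 = (0 + 0) | 0 has moves ∅
  p8 = 0 has moves ∅
Reachable graph of Q (9 states):
  q0 = c.(0 + 0) | a.a.0 + b.a.c.0 has moves ··a··> q1, ··b··> q2, ··c··> q3
  q1 = c.(0 + 0) | a.0 has moves ··a··> q4, ··c··> q5
  q2 = a.c.0 has moves ··a··> q6
  q3 = (0 + 0) | a.a.0 has moves ··a··> q5
  q4 = c.(0 + 0) | 0 has moves ··c··> q7
  q5 = (0 + 0) | a.0 has moves ··a··> q7
  q6 = c.0 has moves ··c··> q8
  q7 = (0 + 0) | 0 has moves ∅
  q8 = 0 has moves ∅
Bisimilarity quotient blocks:
  B0 = {p0, q0}
  B1 = {p2, q2}
  B2 = {p4, p6, q4, q6}
  B3 = {p7, p8, q7, q8}
  B4 = {p3, q3}
  B5 = {p5, q5}
  B6 = {p1, q1}
p0 ∈ B0, q0 ∈ B0 → same block

P ~ Q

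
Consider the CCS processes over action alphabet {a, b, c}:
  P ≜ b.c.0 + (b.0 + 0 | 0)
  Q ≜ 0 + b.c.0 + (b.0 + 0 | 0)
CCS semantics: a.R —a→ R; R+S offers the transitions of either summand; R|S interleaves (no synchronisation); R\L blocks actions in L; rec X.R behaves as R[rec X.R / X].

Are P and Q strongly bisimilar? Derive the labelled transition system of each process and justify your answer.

P's transition system — 3 states:
  m0 = b.c.0 + (b.0 + 0 | 0) has moves =b=> m1, =b=> m2
  m1 = 0 has moves deadlocked
  m2 = c.0 has moves =c=> m1
Q's transition system — 3 states:
  n0 = 0 + b.c.0 + (b.0 + 0 | 0) has moves =b=> n1, =b=> n2
  n1 = 0 has moves deadlocked
  n2 = c.0 has moves =c=> n1
Partition-refinement fixed point:
  B0 = {m0, n0}
  B1 = {m2, n2}
  B2 = {m1, n1}
m0 ∈ B0, n0 ∈ B0 → same block

YES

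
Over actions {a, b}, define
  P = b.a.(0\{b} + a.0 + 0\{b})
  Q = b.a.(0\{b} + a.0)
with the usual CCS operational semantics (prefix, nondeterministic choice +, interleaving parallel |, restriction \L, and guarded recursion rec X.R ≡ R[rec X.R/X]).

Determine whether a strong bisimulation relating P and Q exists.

P's transition system — 4 states:
  p0 = b.a.(0\{b} + a.0 + 0\{b}) → ··b··> p1
  p1 = a.(0\{b} + a.0 + 0\{b}) → ··a··> p2
  p2 = 0\{b} + a.0 + 0\{b} → ··a··> p3
  p3 = 0 → deadlocked
Q's transition system — 4 states:
  q0 = b.a.(0\{b} + a.0) → ··b··> q1
  q1 = a.(0\{b} + a.0) → ··a··> q2
  q2 = 0\{b} + a.0 → ··a··> q3
  q3 = 0 → deadlocked
Coarsest stable partition (strong bisimilarity classes):
  B0 = {p0, q0}
  B1 = {p1, q1}
  B2 = {p2, q2}
  B3 = {p3, q3}
p0 ∈ B0, q0 ∈ B0 → same block

P ~ Q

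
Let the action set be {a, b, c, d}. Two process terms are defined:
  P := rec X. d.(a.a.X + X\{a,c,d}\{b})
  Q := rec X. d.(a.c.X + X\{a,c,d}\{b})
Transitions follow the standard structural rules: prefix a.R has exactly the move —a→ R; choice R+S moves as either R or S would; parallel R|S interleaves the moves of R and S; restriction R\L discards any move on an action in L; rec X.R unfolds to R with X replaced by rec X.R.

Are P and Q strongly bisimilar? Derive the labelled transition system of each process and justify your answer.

not bisimilar

LTS(P): 3 reachable states
  s0 = rec X. d.(a.a.X + X\{a,c,d}\{b}) → —d→ s1
  s1 = a.a.(rec X. d.(a.a.X + X\{a,c,d}\{b})) + (rec X. d.(a.a.X + X\{a,c,d}\{b}))\{a,c,d}\{b} → —a→ s2
  s2 = a.(rec X. d.(a.a.X + X\{a,c,d}\{b})) → —a→ s0
LTS(Q): 3 reachable states
  t0 = rec X. d.(a.c.X + X\{a,c,d}\{b}) → —d→ t1
  t1 = a.c.(rec X. d.(a.c.X + X\{a,c,d}\{b})) + (rec X. d.(a.c.X + X\{a,c,d}\{b}))\{a,c,d}\{b} → —a→ t2
  t2 = c.(rec X. d.(a.c.X + X\{a,c,d}\{b})) → —c→ t0
Coarsest stable partition (strong bisimilarity classes):
  B0 = {s0}
  B1 = {s1}
  B2 = {s2}
  B3 = {t0}
  B4 = {t1}
  B5 = {t2}
s0 ∈ B0, t0 ∈ B3 → different blocks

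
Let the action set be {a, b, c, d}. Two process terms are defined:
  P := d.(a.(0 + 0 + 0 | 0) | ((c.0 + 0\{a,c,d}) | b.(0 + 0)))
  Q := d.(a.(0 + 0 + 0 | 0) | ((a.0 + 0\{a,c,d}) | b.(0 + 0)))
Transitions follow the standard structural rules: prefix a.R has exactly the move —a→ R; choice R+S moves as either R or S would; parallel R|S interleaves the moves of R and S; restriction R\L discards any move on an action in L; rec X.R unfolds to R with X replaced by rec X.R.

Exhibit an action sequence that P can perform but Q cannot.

dc

Reachable graph of P (9 states):
  p0 = d.(a.(0 + 0 + 0 | 0) | ((c.0 + 0\{a,c,d}) | b.(0 + 0))) has moves ··d··> p1
  p1 = a.(0 + 0 + 0 | 0) | ((c.0 + 0\{a,c,d}) | b.(0 + 0)) has moves ··a··> p2, ··b··> p3, ··c··> p4
  p2 = (0 + 0 + 0 | 0) | ((c.0 + 0\{a,c,d}) | b.(0 + 0)) has moves ··b··> p5, ··c··> p6
  p3 = a.(0 + 0 + 0 | 0) | ((c.0 + 0\{a,c,d}) | (0 + 0)) has moves ··a··> p5, ··c··> p7
  p4 = a.(0 + 0 + 0 | 0) | (0 | b.(0 + 0)) has moves ··a··> p6, ··b··> p7
  p5 = (0 + 0 + 0 | 0) | ((c.0 + 0\{a,c,d}) | (0 + 0)) has moves ··c··> p8
  p6 = (0 + 0 + 0 | 0) | (0 | b.(0 + 0)) has moves ··b··> p8
  p7 = a.(0 + 0 + 0 | 0) | (0 | (0 + 0)) has moves ··a··> p8
  p8 = (0 + 0 + 0 | 0) | (0 | (0 + 0)) has moves ∅
Reachable graph of Q (9 states):
  q0 = d.(a.(0 + 0 + 0 | 0) | ((a.0 + 0\{a,c,d}) | b.(0 + 0))) has moves ··d··> q1
  q1 = a.(0 + 0 + 0 | 0) | ((a.0 + 0\{a,c,d}) | b.(0 + 0)) has moves ··a··> q2, ··a··> q3, ··b··> q4
  q2 = (0 + 0 + 0 | 0) | ((a.0 + 0\{a,c,d}) | b.(0 + 0)) has moves ··a··> q5, ··b··> q6
  q3 = a.(0 + 0 + 0 | 0) | (0 | b.(0 + 0)) has moves ··a··> q5, ··b··> q7
  q4 = a.(0 + 0 + 0 | 0) | ((a.0 + 0\{a,c,d}) | (0 + 0)) has moves ··a··> q6, ··a··> q7
  q5 = (0 + 0 + 0 | 0) | (0 | b.(0 + 0)) has moves ··b··> q8
  q6 = (0 + 0 + 0 | 0) | ((a.0 + 0\{a,c,d}) | (0 + 0)) has moves ··a··> q8
  q7 = a.(0 + 0 + 0 | 0) | (0 | (0 + 0)) has moves ··a··> q8
  q8 = (0 + 0 + 0 | 0) | (0 | (0 + 0)) has moves ∅
Executing dc from P (initial set {p0}):
  after d @ step 1: {p1}
  after c @ step 2: {p4}
  ✓ P
Executing dc from Q (initial set {q0}):
  after d @ step 1: {q1}
  after c @ step 2: no successor for Q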